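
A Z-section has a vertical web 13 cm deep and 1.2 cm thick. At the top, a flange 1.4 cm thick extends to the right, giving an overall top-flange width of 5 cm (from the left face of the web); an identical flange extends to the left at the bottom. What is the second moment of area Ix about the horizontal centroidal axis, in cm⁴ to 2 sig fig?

Ix ≈ 580 cm⁴

Break the section into simple shapes (no overlaps), measuring from the bottom-left corner of the bounding box.
Web: 1.2 × 13, A = 15.6 cm², y = 6.5 cm, Ī = 219.7 cm⁴.
Top flange (beyond web): 3.8 × 1.4, A = 5.32 cm², y = 12.3 cm, Ī = 0.8689 cm⁴.
Bottom flange (beyond web): 3.8 × 1.4, A = 5.32 cm², y = 0.7 cm, Ī = 0.8689 cm⁴.
Centroid: ȳ = ΣA·y / ΣA = 6.5 cm.
Transfer each piece to the horizontal centroidal axis using Ī + A·d² with d = y − 6.5:
  web: d = 0 cm → contributes +219.7 cm⁴
  top flange (beyond web): d = 5.8 cm → contributes +179.8 cm⁴
  bottom flange (beyond web): d = -5.8 cm → contributes +179.8 cm⁴
Total I = 579.4 cm⁴.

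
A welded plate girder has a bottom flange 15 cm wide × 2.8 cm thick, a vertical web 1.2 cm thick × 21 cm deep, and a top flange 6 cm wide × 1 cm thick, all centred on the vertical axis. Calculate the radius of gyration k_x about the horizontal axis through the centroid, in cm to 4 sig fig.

k_x ≈ 8.312 cm

Treat the section as a set of non-overlapping primitives; coordinates are from the bounding-box lower-left.
Bottom plate: 15 × 2.8, A = 42 cm², y = 1.4 cm, Ī = 27.44 cm⁴.
Web plate: 1.2 × 21, A = 25.2 cm², y = 13.3 cm, Ī = 926.1 cm⁴.
Top plate: 6 × 1, A = 6 cm², y = 24.3 cm, Ī = 0.5 cm⁴.
Centroid: ȳ = ΣA·y / ΣA = 7.37377 cm.
Transfer each piece to the horizontal axis through the centroid using Ī + A·d² with d = y − 7.37377:
  bottom plate: d = -5.97377 cm → contributes +1526.25 cm⁴
  web plate: d = 5.92623 cm → contributes +1811.13 cm⁴
  top plate: d = 16.9262 cm → contributes +1719.48 cm⁴
Total I = 5056.86 cm⁴.
Radius of gyration: k = √(I/A) = √(5056.86 / 73.2) = 8.31161 cm.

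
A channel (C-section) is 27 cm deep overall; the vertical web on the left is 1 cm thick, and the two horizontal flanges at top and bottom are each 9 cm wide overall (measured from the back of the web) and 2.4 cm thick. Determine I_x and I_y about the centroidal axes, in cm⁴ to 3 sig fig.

I_x ≈ 7470 cm⁴, I_y ≈ 528 cm⁴

Treat the section as a set of non-overlapping primitives; coordinates are from the bounding-box lower-left.
Web: 1 × 27, A = 27 cm², y = 13.5 cm, Ī = 1640.3 cm⁴.
Top flange (beyond web): 8 × 2.4, A = 19.2 cm², y = 25.8 cm, Ī = 9.216 cm⁴.
Bottom flange (beyond web): 8 × 2.4, A = 19.2 cm², y = 1.2 cm, Ī = 9.216 cm⁴.
By symmetry the centroid is at mid-height, ȳ = 13.5 cm.
Transfer each piece to the centroidal x-axis using Ī + A·d² with d = y − 13.5:
  web: d = 0 cm → contributes +1640.3 cm⁴
  top flange (beyond web): d = 12.3 cm → contributes +2 914 cm⁴
  bottom flange (beyond web): d = -12.3 cm → contributes +2 914 cm⁴
Total I = 7468.2 cm⁴.
For the y-axis: x̄ = 3.1422 cm.
Repeating about the centroidal y-axis gives I_y = 528.08 cm⁴.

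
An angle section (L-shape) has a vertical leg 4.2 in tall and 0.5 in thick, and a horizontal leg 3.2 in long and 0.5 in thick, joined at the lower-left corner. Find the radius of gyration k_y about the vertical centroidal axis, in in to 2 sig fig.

k_y ≈ 0.93 in

Decompose the section into non-overlapping parts with the origin at the bottom-left of its bounding rectangle.
Vertical leg: 0.5 × 4.2, A = 2.1 in², x = 0.25 in, Ī = 0.04375 in⁴.
Horizontal leg (remainder): 2.7 × 0.5, A = 1.35 in², x = 1.85 in, Ī = 0.8201 in⁴.
Centroid: x̄ = ΣA·x / ΣA = 0.8761 in.
Transfer each piece to the vertical centroidal axis using Ī + A·d² with d = x − 0.8761:
  vertical leg: d = -0.6261 in → contributes +0.8669 in⁴
  horizontal leg (remainder): d = 0.9739 in → contributes +2.101 in⁴
Total I = 2.968 in⁴.
Radius of gyration: k = √(I/A) = √(2.968 / 3.45) = 0.9274 in.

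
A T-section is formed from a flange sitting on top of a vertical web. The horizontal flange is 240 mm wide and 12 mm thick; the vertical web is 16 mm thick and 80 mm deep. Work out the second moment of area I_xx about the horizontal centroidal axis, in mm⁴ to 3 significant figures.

I_xx ≈ 2.59 × 10⁶ mm⁴

Decompose the section into non-overlapping parts with the origin at the bottom-left of its bounding rectangle.
Flange: 240 × 12, A = 2 880 mm², y = 86 mm, Ī = 34 560 mm⁴.
Web: 16 × 80, A = 1 280 mm², y = 40 mm, Ī = 682 667 mm⁴.
Centroid: ȳ = ΣA·y / ΣA = 71.846 mm.
Transfer each piece to the horizontal centroidal axis using Ī + A·d² with d = y − 71.846:
  flange: d = 14.154 mm → contributes +611 514 mm⁴
  web: d = -31.846 mm → contributes +1 980 814 mm⁴
Total I = 2 592 328 mm⁴.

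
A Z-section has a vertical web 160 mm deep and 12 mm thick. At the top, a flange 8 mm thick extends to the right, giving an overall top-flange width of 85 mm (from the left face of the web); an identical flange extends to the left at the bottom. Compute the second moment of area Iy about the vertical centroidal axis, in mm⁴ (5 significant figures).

Decompose the section into non-overlapping parts with the origin at the bottom-left of its bounding rectangle.
Web: 12 × 160, A = 1 920 mm², x = 79 mm, Ī = 23 040 mm⁴.
Top flange (beyond web): 73 × 8, A = 584 mm², x = 121.5 mm, Ī = 259344.7 mm⁴.
Bottom flange (beyond web): 73 × 8, A = 584 mm², x = 36.5 mm, Ī = 259344.7 mm⁴.
Centroid: x̄ = ΣA·x / ΣA = 79 mm.
Transfer each piece to the vertical centroidal axis using Ī + A·d² with d = x − 79:
  web: d = 0 mm → contributes +23 040 mm⁴
  top flange (beyond web): d = 42.5 mm → contributes +1 314 195 mm⁴
  bottom flange (beyond web): d = -42.5 mm → contributes +1 314 195 mm⁴
Total I = 2 651 429 mm⁴.

Iy ≈ 2.6514 × 10⁶ mm⁴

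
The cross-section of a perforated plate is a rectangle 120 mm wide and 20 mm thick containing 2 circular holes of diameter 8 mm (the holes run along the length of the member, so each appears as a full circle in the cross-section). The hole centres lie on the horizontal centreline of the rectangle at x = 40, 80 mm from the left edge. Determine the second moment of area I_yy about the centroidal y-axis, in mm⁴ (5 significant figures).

Split into non-overlapping primitives; take the origin at the lower-left of the bounding box.
Plate: 120 × 20, A = 2 400 mm², x = 60 mm, Ī = 2 880 000 mm⁴.
Hole 1 (subtracted): ⌀8, A = 50.26548 mm², x = 40 mm, Ī = 201.0619 mm⁴.
Hole 2 (subtracted): ⌀8, A = 50.26548 mm², x = 80 mm, Ī = 201.0619 mm⁴.
By symmetry the centroid is at mid-width, x̄ = 60 mm.
Transfer each piece to the centroidal y-axis using Ī + A·d² with d = x − 60:
  plate: d = 0 mm → contributes +2 880 000 mm⁴
  hole 1: d = -20 mm → contributes −20307.25 mm⁴
  hole 2: d = 20 mm → contributes −20307.25 mm⁴
Total I = 2 839 385 mm⁴.

I_yy ≈ 2.8394 × 10⁶ mm⁴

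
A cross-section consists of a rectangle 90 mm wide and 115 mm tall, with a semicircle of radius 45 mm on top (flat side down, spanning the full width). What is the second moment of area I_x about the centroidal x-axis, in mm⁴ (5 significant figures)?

I_x ≈ 2.6132 × 10⁷ mm⁴

Break the section into simple shapes (no overlaps), measuring from the bottom-left corner of the bounding box.
Rectangular body: 90 × 115, A = 10 350 mm², y = 57.5 mm, Ī = 11 406 563 mm⁴.
Semicircular cap: semicircle r = 45, A = 3180.863 mm², y = 134.0986 mm, Ī = 450072.1 mm⁴.
Centroid: ȳ = ΣA·y / ΣA = 75.50695 mm.
Transfer each piece to the centroidal x-axis using Ī + A·d² with d = y − 75.50695:
  rectangular body: d = -18.00695 mm → contributes +14 762 553 mm⁴
  semicircular cap: d = 58.59164 mm → contributes +11 369 911 mm⁴
Total I = 26 132 464 mm⁴.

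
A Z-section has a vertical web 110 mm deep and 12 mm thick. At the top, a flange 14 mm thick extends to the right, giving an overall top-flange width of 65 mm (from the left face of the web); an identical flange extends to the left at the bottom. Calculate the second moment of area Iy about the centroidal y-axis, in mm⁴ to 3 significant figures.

Iy ≈ 1.93 × 10⁶ mm⁴

Decompose the section into non-overlapping parts with the origin at the bottom-left of its bounding rectangle.
Web: 12 × 110, A = 1 320 mm², x = 59 mm, Ī = 15 840 mm⁴.
Top flange (beyond web): 53 × 14, A = 742 mm², x = 91.5 mm, Ī = 173 690 mm⁴.
Bottom flange (beyond web): 53 × 14, A = 742 mm², x = 26.5 mm, Ī = 173 690 mm⁴.
Centroid: x̄ = ΣA·x / ΣA = 59 mm.
Transfer each piece to the centroidal y-axis using Ī + A·d² with d = x − 59:
  web: d = 0 mm → contributes +15 840 mm⁴
  top flange (beyond web): d = 32.5 mm → contributes +957 427 mm⁴
  bottom flange (beyond web): d = -32.5 mm → contributes +957 427 mm⁴
Total I = 1 930 695 mm⁴.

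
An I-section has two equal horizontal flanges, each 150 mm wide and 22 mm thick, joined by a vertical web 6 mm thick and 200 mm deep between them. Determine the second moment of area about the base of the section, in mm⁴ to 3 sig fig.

Break the section into simple shapes (no overlaps), measuring from the bottom-left corner of the bounding box.
Bottom flange: 150 × 22, A = 3 300 mm², y = 11 mm, Ī = 133 100 mm⁴.
Web: 6 × 200, A = 1 200 mm², y = 122 mm, Ī = 4 000 000 mm⁴.
Top flange: 150 × 22, A = 3 300 mm², y = 233 mm, Ī = 133 100 mm⁴.
Transfer each piece to the base of the section using Ī + A·d² with d = y − 0:
  bottom flange: d = 11 mm → contributes +532 400 mm⁴
  web: d = 122 mm → contributes +21 860 800 mm⁴
  top flange: d = 233 mm → contributes +179 286 800 mm⁴
Total I = 201 680 000 mm⁴.

I_base ≈ 2.02 × 10⁸ mm⁴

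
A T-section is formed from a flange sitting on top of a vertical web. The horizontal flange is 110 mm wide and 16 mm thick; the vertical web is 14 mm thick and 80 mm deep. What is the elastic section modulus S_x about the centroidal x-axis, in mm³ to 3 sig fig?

S_x ≈ 3.19 × 10⁴ mm³

Split into non-overlapping primitives; take the origin at the lower-left of the bounding box.
Flange: 110 × 16, A = 1 760 mm², y = 88 mm, Ī = 37 547 mm⁴.
Web: 14 × 80, A = 1 120 mm², y = 40 mm, Ī = 597 333 mm⁴.
Centroid: ȳ = ΣA·y / ΣA = 69.333 mm.
Transfer each piece to the centroidal x-axis using Ī + A·d² with d = y − 69.333:
  flange: d = 18.667 mm → contributes +650 809 mm⁴
  web: d = -29.333 mm → contributes +1 561 031 mm⁴
Total I = 2 211 840 mm⁴.
Extreme fibre distance c = 69.333 mm; S = I/c = 31 902 mm³.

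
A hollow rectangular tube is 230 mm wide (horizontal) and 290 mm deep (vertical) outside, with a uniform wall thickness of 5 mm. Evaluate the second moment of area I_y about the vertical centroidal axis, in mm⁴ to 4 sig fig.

Decompose the section into non-overlapping parts with the origin at the bottom-left of its bounding rectangle.
Outer rectangle: 230 × 290, A = 66 700 mm², x = 115 mm, Ī = 294 035 833 mm⁴.
Inner void (subtracted): 220 × 280, A = 61 600 mm², x = 115 mm, Ī = 248 453 333 mm⁴.
By symmetry the centroid is at mid-width, x̄ = 115 mm.
All pieces are centred on the vertical centroidal axis, so I = ΣĪ (holes subtracted) = 45 582 500 mm⁴.

I_y ≈ 4.558 × 10⁷ mm⁴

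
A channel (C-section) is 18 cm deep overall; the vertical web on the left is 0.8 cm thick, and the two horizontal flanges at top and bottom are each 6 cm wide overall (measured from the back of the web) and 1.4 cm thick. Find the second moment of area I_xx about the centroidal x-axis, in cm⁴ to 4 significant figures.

I_xx ≈ 1394 cm⁴

Break the section into simple shapes (no overlaps), measuring from the bottom-left corner of the bounding box.
Web: 0.8 × 18, A = 14.4 cm², y = 9 cm, Ī = 388.8 cm⁴.
Top flange (beyond web): 5.2 × 1.4, A = 7.28 cm², y = 17.3 cm, Ī = 1.18907 cm⁴.
Bottom flange (beyond web): 5.2 × 1.4, A = 7.28 cm², y = 0.7 cm, Ī = 1.18907 cm⁴.
By symmetry the centroid is at mid-height, ȳ = 9 cm.
Transfer each piece to the centroidal x-axis using Ī + A·d² with d = y − 9:
  web: d = 0 cm → contributes +388.8 cm⁴
  top flange (beyond web): d = 8.3 cm → contributes +502.708 cm⁴
  bottom flange (beyond web): d = -8.3 cm → contributes +502.708 cm⁴
Total I = 1394.22 cm⁴.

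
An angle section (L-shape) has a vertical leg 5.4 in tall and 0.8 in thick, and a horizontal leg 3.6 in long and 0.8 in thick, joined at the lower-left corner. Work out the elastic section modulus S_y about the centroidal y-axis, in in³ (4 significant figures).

S_y ≈ 2.504 in³

Break the section into simple shapes (no overlaps), measuring from the bottom-left corner of the bounding box.
Vertical leg: 0.8 × 5.4, A = 4.32 in², x = 0.4 in, Ī = 0.2304 in⁴.
Horizontal leg (remainder): 2.8 × 0.8, A = 2.24 in², x = 2.2 in, Ī = 1.46347 in⁴.
Centroid: x̄ = ΣA·x / ΣA = 1.01463 in.
Transfer each piece to the centroidal y-axis using Ī + A·d² with d = x − 1.01463:
  vertical leg: d = -0.614634 in → contributes +1.86239 in⁴
  horizontal leg (remainder): d = 1.18537 in → contributes +4.61087 in⁴
Total I = 6.47326 in⁴.
Extreme fibre distance c = 2.58537 in; S = I/c = 2.50381 in³.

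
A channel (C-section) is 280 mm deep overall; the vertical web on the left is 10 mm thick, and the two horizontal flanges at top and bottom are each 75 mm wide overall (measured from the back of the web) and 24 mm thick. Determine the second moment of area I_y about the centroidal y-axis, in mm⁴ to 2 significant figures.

I_y ≈ 3.2 × 10⁶ mm⁴

Treat the section as a set of non-overlapping primitives; coordinates are from the bounding-box lower-left.
Web: 10 × 280, A = 2 800 mm², x = 5 mm, Ī = 23 333 mm⁴.
Top flange (beyond web): 65 × 24, A = 1 560 mm², x = 42.5 mm, Ī = 549 250 mm⁴.
Bottom flange (beyond web): 65 × 24, A = 1 560 mm², x = 42.5 mm, Ī = 549 250 mm⁴.
Centroid: x̄ = ΣA·x / ΣA = 24.76 mm.
Transfer each piece to the centroidal y-axis using Ī + A·d² with d = x − 24.76:
  web: d = -19.76 mm → contributes +1 117 003 mm⁴
  top flange (beyond web): d = 17.74 mm → contributes +1 039 999 mm⁴
  bottom flange (beyond web): d = 17.74 mm → contributes +1 039 999 mm⁴
Total I = 3 197 002 mm⁴.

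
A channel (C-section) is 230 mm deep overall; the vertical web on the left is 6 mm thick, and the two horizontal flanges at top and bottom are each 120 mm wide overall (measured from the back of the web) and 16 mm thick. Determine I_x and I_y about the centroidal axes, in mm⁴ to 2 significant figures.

I_x ≈ 4.8 × 10⁷ mm⁴, I_y ≈ 7.6 × 10⁶ mm⁴

Split into non-overlapping primitives; take the origin at the lower-left of the bounding box.
Web: 6 × 230, A = 1 380 mm², y = 115 mm, Ī = 6 083 500 mm⁴.
Top flange (beyond web): 114 × 16, A = 1 824 mm², y = 222 mm, Ī = 38 912 mm⁴.
Bottom flange (beyond web): 114 × 16, A = 1 824 mm², y = 8 mm, Ī = 38 912 mm⁴.
By symmetry the centroid is at mid-height, ȳ = 115 mm.
Transfer each piece to the centroidal x-axis using Ī + A·d² with d = y − 115:
  web: d = 0 mm → contributes +6 083 500 mm⁴
  top flange (beyond web): d = 107 mm → contributes +20 921 888 mm⁴
  bottom flange (beyond web): d = -107 mm → contributes +20 921 888 mm⁴
Total I = 47 927 276 mm⁴.
For the y-axis: x̄ = 46.53 mm.
Repeating about the centroidal y-axis gives I_y = 7 559 392 mm⁴.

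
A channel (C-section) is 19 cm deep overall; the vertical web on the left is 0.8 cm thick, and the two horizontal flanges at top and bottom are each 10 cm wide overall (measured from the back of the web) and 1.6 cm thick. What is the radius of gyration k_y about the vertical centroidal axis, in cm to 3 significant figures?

k_y ≈ 3.21 cm

Treat the section as a set of non-overlapping primitives; coordinates are from the bounding-box lower-left.
Web: 0.8 × 19, A = 15.2 cm², x = 0.4 cm, Ī = 0.81067 cm⁴.
Top flange (beyond web): 9.2 × 1.6, A = 14.72 cm², x = 5.4 cm, Ī = 103.83 cm⁴.
Bottom flange (beyond web): 9.2 × 1.6, A = 14.72 cm², x = 5.4 cm, Ī = 103.83 cm⁴.
Centroid: x̄ = ΣA·x / ΣA = 3.6975 cm.
Transfer each piece to the vertical centroidal axis using Ī + A·d² with d = x − 3.6975:
  web: d = -3.2975 cm → contributes +166.09 cm⁴
  top flange (beyond web): d = 1.7025 cm → contributes +146.49 cm⁴
  bottom flange (beyond web): d = 1.7025 cm → contributes +146.49 cm⁴
Total I = 459.07 cm⁴.
Radius of gyration: k = √(I/A) = √(459.07 / 44.64) = 3.2068 cm.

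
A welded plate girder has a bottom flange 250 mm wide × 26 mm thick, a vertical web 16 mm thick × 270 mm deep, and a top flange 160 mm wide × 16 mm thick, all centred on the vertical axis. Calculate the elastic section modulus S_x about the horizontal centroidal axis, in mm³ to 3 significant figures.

S_x ≈ 9.96 × 10⁵ mm³

Decompose the section into non-overlapping parts with the origin at the bottom-left of its bounding rectangle.
Bottom plate: 250 × 26, A = 6 500 mm², y = 13 mm, Ī = 366 167 mm⁴.
Web plate: 16 × 270, A = 4 320 mm², y = 161 mm, Ī = 26 244 000 mm⁴.
Top plate: 160 × 16, A = 2 560 mm², y = 304 mm, Ī = 54 613 mm⁴.
Centroid: ȳ = ΣA·y / ΣA = 116.46 mm.
Transfer each piece to the horizontal centroidal axis using Ī + A·d² with d = y − 116.46:
  bottom plate: d = -103.46 mm → contributes +69 944 515 mm⁴
  web plate: d = 44.538 mm → contributes +34 813 341 mm⁴
  top plate: d = 187.54 mm → contributes +90 091 209 mm⁴
Total I = 194 849 066 mm⁴.
Extreme fibre distance c = 195.54 mm; S = I/c = 996 476 mm³.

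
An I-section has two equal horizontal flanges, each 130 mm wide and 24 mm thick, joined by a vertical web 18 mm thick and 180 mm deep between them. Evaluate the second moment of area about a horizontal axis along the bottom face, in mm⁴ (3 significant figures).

Break the section into simple shapes (no overlaps), measuring from the bottom-left corner of the bounding box.
Bottom flange: 130 × 24, A = 3 120 mm², y = 12 mm, Ī = 149 760 mm⁴.
Web: 18 × 180, A = 3 240 mm², y = 114 mm, Ī = 8 748 000 mm⁴.
Top flange: 130 × 24, A = 3 120 mm², y = 216 mm, Ī = 149 760 mm⁴.
Transfer each piece to a horizontal axis along the bottom face using Ī + A·d² with d = y − 0:
  bottom flange: d = 12 mm → contributes +599 040 mm⁴
  web: d = 114 mm → contributes +50 855 040 mm⁴
  top flange: d = 216 mm → contributes +145 716 480 mm⁴
Total I = 197 170 560 mm⁴.

I_base ≈ 1.97 × 10⁸ mm⁴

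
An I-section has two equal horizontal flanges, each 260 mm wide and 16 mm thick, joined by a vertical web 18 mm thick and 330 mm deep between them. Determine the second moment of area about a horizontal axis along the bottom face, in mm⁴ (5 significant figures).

Break the section into simple shapes (no overlaps), measuring from the bottom-left corner of the bounding box.
Bottom flange: 260 × 16, A = 4 160 mm², y = 8 mm, Ī = 88746.67 mm⁴.
Web: 18 × 330, A = 5 940 mm², y = 181 mm, Ī = 53 905 500 mm⁴.
Top flange: 260 × 16, A = 4 160 mm², y = 354 mm, Ī = 88746.67 mm⁴.
Transfer each piece to the bottom edge using Ī + A·d² with d = y − 0:
  bottom flange: d = 8 mm → contributes +354986.7 mm⁴
  web: d = 181 mm → contributes +248 505 840 mm⁴
  top flange: d = 354 mm → contributes +521 403 307 mm⁴
Total I = 770 264 133 mm⁴.

I_base ≈ 7.7026 × 10⁸ mm⁴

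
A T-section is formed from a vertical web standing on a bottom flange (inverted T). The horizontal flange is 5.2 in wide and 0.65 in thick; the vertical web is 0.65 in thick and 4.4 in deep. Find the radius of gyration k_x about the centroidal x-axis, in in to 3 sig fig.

Treat the section as a set of non-overlapping primitives; coordinates are from the bounding-box lower-left.
Flange: 5.2 × 0.65, A = 3.38 in², y = 0.325 in, Ī = 0.119 in⁴.
Web: 0.65 × 4.4, A = 2.86 in², y = 2.85 in, Ī = 4.6141 in⁴.
Centroid: ȳ = ΣA·y / ΣA = 1.4823 in.
Transfer each piece to the centroidal x-axis using Ī + A·d² with d = y − 1.4823:
  flange: d = -1.1573 in → contributes +4.6459 in⁴
  web: d = 1.3677 in → contributes +9.9641 in⁴
Total I = 14.61 in⁴.
Radius of gyration: k = √(I/A) = √(14.61 / 6.24) = 1.5301 in.

k_x ≈ 1.53 in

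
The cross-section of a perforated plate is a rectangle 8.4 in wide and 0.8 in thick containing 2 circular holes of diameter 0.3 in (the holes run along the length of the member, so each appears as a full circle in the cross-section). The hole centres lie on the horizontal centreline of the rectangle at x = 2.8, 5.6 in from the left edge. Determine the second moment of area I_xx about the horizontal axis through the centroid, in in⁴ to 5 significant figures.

I_xx ≈ 0.35760 in⁴

Break the section into simple shapes (no overlaps), measuring from the bottom-left corner of the bounding box.
Plate: 8.4 × 0.8, A = 6.72 in², y = 0.4 in, Ī = 0.3584 in⁴.
Hole 1 (subtracted): ⌀0.3, A = 0.07068583 in², y = 0.4 in, Ī = 0.0003976078 in⁴.
Hole 2 (subtracted): ⌀0.3, A = 0.07068583 in², y = 0.4 in, Ī = 0.0003976078 in⁴.
By symmetry the centroid is at mid-height, ȳ = 0.4 in.
All pieces are centred on the horizontal axis through the centroid, so I = ΣĪ (holes subtracted) = 0.3576048 in⁴.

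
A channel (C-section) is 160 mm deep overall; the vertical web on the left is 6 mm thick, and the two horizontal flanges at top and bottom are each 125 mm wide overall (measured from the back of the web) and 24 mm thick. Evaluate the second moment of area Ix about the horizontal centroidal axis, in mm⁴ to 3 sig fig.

Split into non-overlapping primitives; take the origin at the lower-left of the bounding box.
Web: 6 × 160, A = 960 mm², y = 80 mm, Ī = 2 048 000 mm⁴.
Top flange (beyond web): 119 × 24, A = 2 856 mm², y = 148 mm, Ī = 137 088 mm⁴.
Bottom flange (beyond web): 119 × 24, A = 2 856 mm², y = 12 mm, Ī = 137 088 mm⁴.
By symmetry the centroid is at mid-height, ȳ = 80 mm.
Transfer each piece to the horizontal centroidal axis using Ī + A·d² with d = y − 80:
  web: d = 0 mm → contributes +2 048 000 mm⁴
  top flange (beyond web): d = 68 mm → contributes +13 343 232 mm⁴
  bottom flange (beyond web): d = -68 mm → contributes +13 343 232 mm⁴
Total I = 28 734 464 mm⁴.

Ix ≈ 2.87 × 10⁷ mm⁴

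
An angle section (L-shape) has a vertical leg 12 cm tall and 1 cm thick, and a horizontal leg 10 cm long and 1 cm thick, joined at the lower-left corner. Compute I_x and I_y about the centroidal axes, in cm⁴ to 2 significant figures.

I_x ≈ 300 cm⁴, I_y ≈ 190 cm⁴

Break the section into simple shapes (no overlaps), measuring from the bottom-left corner of the bounding box.
Vertical leg: 1 × 12, A = 12 cm², y = 6 cm, Ī = 144 cm⁴.
Horizontal leg (remainder): 9 × 1, A = 9 cm², y = 0.5 cm, Ī = 0.75 cm⁴.
Centroid: ȳ = ΣA·y / ΣA = 3.643 cm.
Transfer each piece to the centroidal x-axis using Ī + A·d² with d = y − 3.643:
  vertical leg: d = 2.357 cm → contributes +210.7 cm⁴
  horizontal leg (remainder): d = -3.143 cm → contributes +89.65 cm⁴
Total I = 300.3 cm⁴.
For the y-axis: x̄ = 2.643 cm.
Repeating about the centroidal y-axis gives I_y = 190.3 cm⁴.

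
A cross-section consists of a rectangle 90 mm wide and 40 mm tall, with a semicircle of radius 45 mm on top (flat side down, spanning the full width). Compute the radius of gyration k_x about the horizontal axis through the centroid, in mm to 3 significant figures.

Break the section into simple shapes (no overlaps), measuring from the bottom-left corner of the bounding box.
Rectangular body: 90 × 40, A = 3 600 mm², y = 20 mm, Ī = 480 000 mm⁴.
Semicircular cap: semicircle r = 45, A = 3180.9 mm², y = 59.099 mm, Ī = 450 072 mm⁴.
Centroid: ȳ = ΣA·y / ΣA = 38.341 mm.
Transfer each piece to the horizontal axis through the centroid using Ī + A·d² with d = y − 38.341:
  rectangular body: d = -18.341 mm → contributes +1 691 002 mm⁴
  semicircular cap: d = 20.758 mm → contributes +1 820 645 mm⁴
Total I = 3 511 647 mm⁴.
Radius of gyration: k = √(I/A) = √(3 511 647 / 6780.9) = 22.757 mm.

k_x ≈ 22.8 mm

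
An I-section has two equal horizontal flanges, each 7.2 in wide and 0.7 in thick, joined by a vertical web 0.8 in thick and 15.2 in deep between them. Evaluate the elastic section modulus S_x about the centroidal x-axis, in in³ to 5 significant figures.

Treat the section as a set of non-overlapping primitives; coordinates are from the bounding-box lower-left.
Bottom flange: 7.2 × 0.7, A = 5.04 in², y = 0.35 in, Ī = 0.2058 in⁴.
Web: 0.8 × 15.2, A = 12.16 in², y = 8.3 in, Ī = 234.1205 in⁴.
Top flange: 7.2 × 0.7, A = 5.04 in², y = 16.25 in, Ī = 0.2058 in⁴.
By symmetry the centroid is at mid-height, ȳ = 8.3 in.
Transfer each piece to the centroidal x-axis using Ī + A·d² with d = y − 8.3:
  bottom flange: d = -7.95 in → contributes +318.7464 in⁴
  web: d = 0 in → contributes +234.1205 in⁴
  top flange: d = 7.95 in → contributes +318.7464 in⁴
Total I = 871.6133 in⁴.
Extreme fibre distance c = 8.3 in; S = I/c = 105.0137 in³.

S_x ≈ 105.01 in³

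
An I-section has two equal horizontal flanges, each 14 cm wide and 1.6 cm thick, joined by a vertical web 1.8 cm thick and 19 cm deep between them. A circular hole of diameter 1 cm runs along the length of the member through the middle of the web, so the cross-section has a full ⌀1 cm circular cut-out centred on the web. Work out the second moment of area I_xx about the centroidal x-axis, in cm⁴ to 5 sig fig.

Break the section into simple shapes (no overlaps), measuring from the bottom-left corner of the bounding box.
Bottom flange: 14 × 1.6, A = 22.4 cm², y = 0.8 cm, Ī = 4.778667 cm⁴.
Web: 1.8 × 19, A = 34.2 cm², y = 11.1 cm, Ī = 1028.85 cm⁴.
Top flange: 14 × 1.6, A = 22.4 cm², y = 21.4 cm, Ī = 4.778667 cm⁴.
Hole (subtracted): ⌀1, A = 0.7853982 cm², y = 11.1 cm, Ī = 0.04908739 cm⁴.
By symmetry the centroid is at mid-height, ȳ = 11.1 cm.
Transfer each piece to the centroidal x-axis using Ī + A·d² with d = y − 11.1:
  bottom flange: d = -10.3 cm → contributes +2381.195 cm⁴
  web: d = 0 cm → contributes +1028.85 cm⁴
  top flange: d = 10.3 cm → contributes +2381.195 cm⁴
  hole: d = 0 cm → contributes −0.04908739 cm⁴
Total I = 5791.19 cm⁴.

I_xx ≈ 5791.2 cm⁴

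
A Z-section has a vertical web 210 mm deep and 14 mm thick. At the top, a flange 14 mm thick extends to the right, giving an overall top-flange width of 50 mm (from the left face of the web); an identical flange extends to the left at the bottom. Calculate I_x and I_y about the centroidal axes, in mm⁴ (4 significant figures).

Break the section into simple shapes (no overlaps), measuring from the bottom-left corner of the bounding box.
Web: 14 × 210, A = 2 940 mm², y = 105 mm, Ī = 10 804 500 mm⁴.
Top flange (beyond web): 36 × 14, A = 504 mm², y = 203 mm, Ī = 8 232 mm⁴.
Bottom flange (beyond web): 36 × 14, A = 504 mm², y = 7 mm, Ī = 8 232 mm⁴.
Centroid: ȳ = ΣA·y / ΣA = 105 mm.
Transfer each piece to the centroidal x-axis using Ī + A·d² with d = y − 105:
  web: d = 0 mm → contributes +10 804 500 mm⁴
  top flange (beyond web): d = 98 mm → contributes +4 848 648 mm⁴
  bottom flange (beyond web): d = -98 mm → contributes +4 848 648 mm⁴
Total I = 20 501 796 mm⁴.
For the y-axis: x̄ = 43 mm.
Repeating about the centroidal y-axis gives I_y = 786 884 mm⁴.

I_x ≈ 2.050 × 10⁷ mm⁴, I_y ≈ 7.869 × 10⁵ mm⁴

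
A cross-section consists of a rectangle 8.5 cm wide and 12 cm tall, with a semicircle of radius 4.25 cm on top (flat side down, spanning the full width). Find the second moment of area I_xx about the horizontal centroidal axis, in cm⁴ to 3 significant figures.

Treat the section as a set of non-overlapping primitives; coordinates are from the bounding-box lower-left.
Rectangular body: 8.5 × 12, A = 102 cm², y = 6 cm, Ī = 1 224 cm⁴.
Semicircular cap: semicircle r = 4.25, A = 28.373 cm², y = 13.804 cm, Ī = 35.809 cm⁴.
Centroid: ȳ = ΣA·y / ΣA = 7.6983 cm.
Transfer each piece to the horizontal centroidal axis using Ī + A·d² with d = y − 7.6983:
  rectangular body: d = -1.6983 cm → contributes +1518.2 cm⁴
  semicircular cap: d = 6.1055 cm → contributes +1093.4 cm⁴
Total I = 2611.6 cm⁴.

I_xx ≈ 2610 cm⁴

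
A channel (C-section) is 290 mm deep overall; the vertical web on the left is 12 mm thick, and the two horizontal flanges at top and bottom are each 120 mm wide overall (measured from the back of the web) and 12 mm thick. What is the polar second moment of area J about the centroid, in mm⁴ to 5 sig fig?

J ≈ 8.2409 × 10⁷ mm⁴

Break the section into simple shapes (no overlaps), measuring from the bottom-left corner of the bounding box.
Web: 12 × 290, A = 3 480 mm², y = 145 mm, Ī = 24 389 000 mm⁴.
Top flange (beyond web): 108 × 12, A = 1 296 mm², y = 284 mm, Ī = 15 552 mm⁴.
Bottom flange (beyond web): 108 × 12, A = 1 296 mm², y = 6 mm, Ī = 15 552 mm⁴.
By symmetry the centroid is at mid-height, ȳ = 145 mm.
Transfer each piece to the centroidal x-axis using Ī + A·d² with d = y − 145:
  web: d = 0 mm → contributes +24 389 000 mm⁴
  top flange (beyond web): d = 139 mm → contributes +25 055 568 mm⁴
  bottom flange (beyond web): d = -139 mm → contributes +25 055 568 mm⁴
Total I = 74 500 136 mm⁴.
For the y-axis: x̄ = 31.61265 mm.
Repeating about the centroidal y-axis gives I_y = 7 909 105 mm⁴.
Polar second moment: J = I_x + I_y = 82 409 241 mm⁴.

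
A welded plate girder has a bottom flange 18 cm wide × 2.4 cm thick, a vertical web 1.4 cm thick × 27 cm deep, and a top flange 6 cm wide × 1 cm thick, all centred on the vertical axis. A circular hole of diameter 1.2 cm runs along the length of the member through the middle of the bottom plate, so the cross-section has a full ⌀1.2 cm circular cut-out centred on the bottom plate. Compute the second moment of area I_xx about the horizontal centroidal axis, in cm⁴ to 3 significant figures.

I_xx ≈ 9260 cm⁴

Split into non-overlapping primitives; take the origin at the lower-left of the bounding box.
Bottom plate: 18 × 2.4, A = 43.2 cm², y = 1.2 cm, Ī = 20.736 cm⁴.
Web plate: 1.4 × 27, A = 37.8 cm², y = 15.9 cm, Ī = 2296.4 cm⁴.
Top plate: 6 × 1, A = 6 cm², y = 29.9 cm, Ī = 0.5 cm⁴.
Hole (subtracted): ⌀1.2, A = 1.131 cm², y = 1.2 cm, Ī = 0.10179 cm⁴.
Centroid: ȳ = ΣA·y / ΣA = 9.6764 cm.
Transfer each piece to the horizontal centroidal axis using Ī + A·d² with d = y − 9.6764:
  bottom plate: d = -8.4764 cm → contributes +3124.6 cm⁴
  web plate: d = 6.2236 cm → contributes +3760.5 cm⁴
  top plate: d = 20.224 cm → contributes +2454.5 cm⁴
  hole: d = -8.4764 cm → contributes −81.361 cm⁴
Total I = 9258.2 cm⁴.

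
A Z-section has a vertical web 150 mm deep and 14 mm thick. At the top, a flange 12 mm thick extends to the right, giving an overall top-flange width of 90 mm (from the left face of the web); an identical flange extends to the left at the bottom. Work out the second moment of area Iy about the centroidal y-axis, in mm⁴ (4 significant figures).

Split into non-overlapping primitives; take the origin at the lower-left of the bounding box.
Web: 14 × 150, A = 2 100 mm², x = 83 mm, Ī = 34 300 mm⁴.
Top flange (beyond web): 76 × 12, A = 912 mm², x = 128 mm, Ī = 438 976 mm⁴.
Bottom flange (beyond web): 76 × 12, A = 912 mm², x = 38 mm, Ī = 438 976 mm⁴.
Centroid: x̄ = ΣA·x / ΣA = 83 mm.
Transfer each piece to the centroidal y-axis using Ī + A·d² with d = x − 83:
  web: d = 0 mm → contributes +34 300 mm⁴
  top flange (beyond web): d = 45 mm → contributes +2 285 776 mm⁴
  bottom flange (beyond web): d = -45 mm → contributes +2 285 776 mm⁴
Total I = 4 605 852 mm⁴.

Iy ≈ 4.606 × 10⁶ mm⁴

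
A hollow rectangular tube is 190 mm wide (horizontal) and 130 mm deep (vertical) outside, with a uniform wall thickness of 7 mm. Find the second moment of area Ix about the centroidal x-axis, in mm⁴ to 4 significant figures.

Split into non-overlapping primitives; take the origin at the lower-left of the bounding box.
Outer rectangle: 190 × 130, A = 24 700 mm², y = 65 mm, Ī = 34 785 833 mm⁴.
Inner void (subtracted): 176 × 116, A = 20 416 mm², y = 65 mm, Ī = 22 893 141 mm⁴.
By symmetry the centroid is at mid-height, ȳ = 65 mm.
All pieces are centred on the centroidal x-axis, so I = ΣĪ (holes subtracted) = 11 892 692 mm⁴.

Ix ≈ 1.189 × 10⁷ mm⁴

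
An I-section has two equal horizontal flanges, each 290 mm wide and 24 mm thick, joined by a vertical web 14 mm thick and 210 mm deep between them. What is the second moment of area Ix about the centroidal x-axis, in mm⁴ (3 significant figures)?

Break the section into simple shapes (no overlaps), measuring from the bottom-left corner of the bounding box.
Bottom flange: 290 × 24, A = 6 960 mm², y = 12 mm, Ī = 334 080 mm⁴.
Web: 14 × 210, A = 2 940 mm², y = 129 mm, Ī = 10 804 500 mm⁴.
Top flange: 290 × 24, A = 6 960 mm², y = 246 mm, Ī = 334 080 mm⁴.
By symmetry the centroid is at mid-height, ȳ = 129 mm.
Transfer each piece to the centroidal x-axis using Ī + A·d² with d = y − 129:
  bottom flange: d = -117 mm → contributes +95 609 520 mm⁴
  web: d = 0 mm → contributes +10 804 500 mm⁴
  top flange: d = 117 mm → contributes +95 609 520 mm⁴
Total I = 202 023 540 mm⁴.

Ix ≈ 2.02 × 10⁸ mm⁴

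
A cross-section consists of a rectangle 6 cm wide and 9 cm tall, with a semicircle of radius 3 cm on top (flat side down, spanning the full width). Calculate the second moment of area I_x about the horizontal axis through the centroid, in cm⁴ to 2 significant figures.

Split into non-overlapping primitives; take the origin at the lower-left of the bounding box.
Rectangular body: 6 × 9, A = 54 cm², y = 4.5 cm, Ī = 364.5 cm⁴.
Semicircular cap: semicircle r = 3, A = 14.14 cm², y = 10.27 cm, Ī = 8.89 cm⁴.
Centroid: ȳ = ΣA·y / ΣA = 5.698 cm.
Transfer each piece to the horizontal axis through the centroid using Ī + A·d² with d = y − 5.698:
  rectangular body: d = -1.198 cm → contributes +442 cm⁴
  semicircular cap: d = 4.575 cm → contributes +304.8 cm⁴
Total I = 746.8 cm⁴.

I_x ≈ 750 cm⁴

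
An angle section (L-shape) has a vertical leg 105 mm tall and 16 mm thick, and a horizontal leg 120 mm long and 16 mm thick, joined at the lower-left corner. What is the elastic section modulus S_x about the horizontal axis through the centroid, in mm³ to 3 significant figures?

Break the section into simple shapes (no overlaps), measuring from the bottom-left corner of the bounding box.
Vertical leg: 16 × 105, A = 1 680 mm², y = 52.5 mm, Ī = 1 543 500 mm⁴.
Horizontal leg (remainder): 104 × 16, A = 1 664 mm², y = 8 mm, Ī = 35 499 mm⁴.
Centroid: ȳ = ΣA·y / ΣA = 30.356 mm.
Transfer each piece to the horizontal axis through the centroid using Ī + A·d² with d = y − 30.356:
  vertical leg: d = 22.144 mm → contributes +2 367 265 mm⁴
  horizontal leg (remainder): d = -22.356 mm → contributes +867 185 mm⁴
Total I = 3 234 450 mm⁴.
Extreme fibre distance c = 74.644 mm; S = I/c = 43 332 mm³.

S_x ≈ 4.33 × 10⁴ mm³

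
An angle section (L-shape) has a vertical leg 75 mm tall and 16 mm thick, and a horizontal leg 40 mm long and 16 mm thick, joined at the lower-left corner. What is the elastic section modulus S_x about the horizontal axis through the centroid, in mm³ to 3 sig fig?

S_x ≈ 1.85 × 10⁴ mm³

Split into non-overlapping primitives; take the origin at the lower-left of the bounding box.
Vertical leg: 16 × 75, A = 1 200 mm², y = 37.5 mm, Ī = 562 500 mm⁴.
Horizontal leg (remainder): 24 × 16, A = 384 mm², y = 8 mm, Ī = 8 192 mm⁴.
Centroid: ȳ = ΣA·y / ΣA = 30.348 mm.
Transfer each piece to the horizontal axis through the centroid using Ī + A·d² with d = y − 30.348:
  vertical leg: d = 7.1515 mm → contributes +623 873 mm⁴
  horizontal leg (remainder): d = -22.348 mm → contributes +199 983 mm⁴
Total I = 823 856 mm⁴.
Extreme fibre distance c = 44.652 mm; S = I/c = 18 451 mm³.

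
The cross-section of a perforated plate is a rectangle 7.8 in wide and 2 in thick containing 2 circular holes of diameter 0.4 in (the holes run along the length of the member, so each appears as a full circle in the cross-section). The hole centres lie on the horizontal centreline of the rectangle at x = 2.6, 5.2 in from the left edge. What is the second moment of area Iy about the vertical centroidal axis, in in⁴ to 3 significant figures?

Split into non-overlapping primitives; take the origin at the lower-left of the bounding box.
Plate: 7.8 × 2, A = 15.6 in², x = 3.9 in, Ī = 79.092 in⁴.
Hole 1 (subtracted): ⌀0.4, A = 0.12566 in², x = 2.6 in, Ī = 0.0012566 in⁴.
Hole 2 (subtracted): ⌀0.4, A = 0.12566 in², x = 5.2 in, Ī = 0.0012566 in⁴.
By symmetry the centroid is at mid-width, x̄ = 3.9 in.
Transfer each piece to the vertical centroidal axis using Ī + A·d² with d = x − 3.9:
  plate: d = 0 in → contributes +79.092 in⁴
  hole 1: d = -1.3 in → contributes −0.21363 in⁴
  hole 2: d = 1.3 in → contributes −0.21363 in⁴
Total I = 78.665 in⁴.

Iy ≈ 78.7 in⁴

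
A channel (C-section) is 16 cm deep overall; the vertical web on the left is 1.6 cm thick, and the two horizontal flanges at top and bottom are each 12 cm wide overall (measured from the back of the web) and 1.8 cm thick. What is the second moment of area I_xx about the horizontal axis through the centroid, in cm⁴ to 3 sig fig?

Break the section into simple shapes (no overlaps), measuring from the bottom-left corner of the bounding box.
Web: 1.6 × 16, A = 25.6 cm², y = 8 cm, Ī = 546.13 cm⁴.
Top flange (beyond web): 10.4 × 1.8, A = 18.72 cm², y = 15.1 cm, Ī = 5.0544 cm⁴.
Bottom flange (beyond web): 10.4 × 1.8, A = 18.72 cm², y = 0.9 cm, Ī = 5.0544 cm⁴.
By symmetry the centroid is at mid-height, ȳ = 8 cm.
Transfer each piece to the horizontal axis through the centroid using Ī + A·d² with d = y − 8:
  web: d = 0 cm → contributes +546.13 cm⁴
  top flange (beyond web): d = 7.1 cm → contributes +948.73 cm⁴
  bottom flange (beyond web): d = -7.1 cm → contributes +948.73 cm⁴
Total I = 2443.6 cm⁴.

I_xx ≈ 2440 cm⁴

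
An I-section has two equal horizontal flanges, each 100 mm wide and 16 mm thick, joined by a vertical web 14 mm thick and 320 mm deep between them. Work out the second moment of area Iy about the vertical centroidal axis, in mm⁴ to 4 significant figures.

Treat the section as a set of non-overlapping primitives; coordinates are from the bounding-box lower-left.
Bottom flange: 100 × 16, A = 1 600 mm², x = 50 mm, Ī = 1 333 333 mm⁴.
Web: 14 × 320, A = 4 480 mm², x = 50 mm, Ī = 73173.3 mm⁴.
Top flange: 100 × 16, A = 1 600 mm², x = 50 mm, Ī = 1 333 333 mm⁴.
By symmetry the centroid is at mid-width, x̄ = 50 mm.
All pieces are centred on the vertical centroidal axis, so I = ΣĪ = 2 739 840 mm⁴.

Iy ≈ 2.740 × 10⁶ mm⁴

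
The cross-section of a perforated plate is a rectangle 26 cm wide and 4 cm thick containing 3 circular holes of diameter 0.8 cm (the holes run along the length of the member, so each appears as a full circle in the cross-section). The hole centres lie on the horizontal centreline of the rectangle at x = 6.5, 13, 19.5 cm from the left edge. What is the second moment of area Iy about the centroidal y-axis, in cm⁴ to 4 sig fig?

Split into non-overlapping primitives; take the origin at the lower-left of the bounding box.
Plate: 26 × 4, A = 104 cm², x = 13 cm, Ī = 5858.67 cm⁴.
Hole 1 (subtracted): ⌀0.8, A = 0.502655 cm², x = 6.5 cm, Ī = 0.0201062 cm⁴.
Hole 2 (subtracted): ⌀0.8, A = 0.502655 cm², x = 13 cm, Ī = 0.0201062 cm⁴.
Hole 3 (subtracted): ⌀0.8, A = 0.502655 cm², x = 19.5 cm, Ī = 0.0201062 cm⁴.
By symmetry the centroid is at mid-width, x̄ = 13 cm.
Transfer each piece to the centroidal y-axis using Ī + A·d² with d = x − 13:
  plate: d = 0 cm → contributes +5858.67 cm⁴
  hole 1: d = -6.5 cm → contributes −21.2573 cm⁴
  hole 2: d = 0 cm → contributes −0.0201062 cm⁴
  hole 3: d = 6.5 cm → contributes −21.2573 cm⁴
Total I = 5816.13 cm⁴.

Iy ≈ 5816 cm⁴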